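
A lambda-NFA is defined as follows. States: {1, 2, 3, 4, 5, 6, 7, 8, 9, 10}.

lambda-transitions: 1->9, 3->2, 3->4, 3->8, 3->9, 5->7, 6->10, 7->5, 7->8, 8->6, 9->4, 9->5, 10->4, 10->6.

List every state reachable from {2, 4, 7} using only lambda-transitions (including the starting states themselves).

Start with {2, 4, 7}.
From 7 via lambda: add 5, 8.
From 8 via lambda: add 6.
From 6 via lambda: add 10.
No new states can be added; the closed set is {2, 4, 5, 6, 7, 8, 10}.

{2, 4, 5, 6, 7, 8, 10}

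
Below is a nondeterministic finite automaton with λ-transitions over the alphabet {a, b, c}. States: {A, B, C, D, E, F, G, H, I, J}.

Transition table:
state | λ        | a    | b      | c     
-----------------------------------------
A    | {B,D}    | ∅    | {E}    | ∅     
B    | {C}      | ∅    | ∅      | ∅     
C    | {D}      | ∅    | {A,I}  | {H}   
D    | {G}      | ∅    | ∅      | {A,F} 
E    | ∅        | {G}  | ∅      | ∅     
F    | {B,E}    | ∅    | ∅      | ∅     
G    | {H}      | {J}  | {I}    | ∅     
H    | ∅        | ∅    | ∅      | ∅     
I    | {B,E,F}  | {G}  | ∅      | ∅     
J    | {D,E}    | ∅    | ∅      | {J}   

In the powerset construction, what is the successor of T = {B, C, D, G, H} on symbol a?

{D, E, G, H, J}

G on a → {J}.
No a-transition from B, C, D, H.
Union after reading a: {J}.
Now take the λ-closure:
From J via λ: add D, E.
From D via λ: add G.
From G via λ: add H.
No new states can be added; the closed set is {D, E, G, H, J}.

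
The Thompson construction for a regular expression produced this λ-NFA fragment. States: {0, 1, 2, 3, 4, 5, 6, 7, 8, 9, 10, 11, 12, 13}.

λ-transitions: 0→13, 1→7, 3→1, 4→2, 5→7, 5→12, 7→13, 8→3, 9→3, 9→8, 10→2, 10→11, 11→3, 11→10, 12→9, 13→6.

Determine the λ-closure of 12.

Start with {12}.
From 12 via λ: add 9.
From 9 via λ: add 3, 8.
From 3 via λ: add 1.
From 1 via λ: add 7.
From 7 via λ: add 13.
From 13 via λ: add 6.
No new states can be added; the closed set is {1, 3, 6, 7, 8, 9, 12, 13}.

{1, 3, 6, 7, 8, 9, 12, 13}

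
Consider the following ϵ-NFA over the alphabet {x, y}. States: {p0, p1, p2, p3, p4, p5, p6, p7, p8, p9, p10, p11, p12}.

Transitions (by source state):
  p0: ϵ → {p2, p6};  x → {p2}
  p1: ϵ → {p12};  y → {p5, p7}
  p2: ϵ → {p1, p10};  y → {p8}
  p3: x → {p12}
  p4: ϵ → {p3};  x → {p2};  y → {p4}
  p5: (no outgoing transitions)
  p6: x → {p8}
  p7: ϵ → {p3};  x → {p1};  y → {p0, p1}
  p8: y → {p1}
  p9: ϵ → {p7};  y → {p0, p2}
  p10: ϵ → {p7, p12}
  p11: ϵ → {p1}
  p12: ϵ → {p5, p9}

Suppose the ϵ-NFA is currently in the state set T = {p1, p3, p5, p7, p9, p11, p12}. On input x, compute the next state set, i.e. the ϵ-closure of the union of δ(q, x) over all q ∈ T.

p3 on x → {p12}.
p7 on x → {p1}.
No x-transition from p1, p5, p9, p11, p12.
Union after reading x: {p1, p12}.
Now take the ϵ-closure:
From p12 via ϵ: add p5, p9.
From p9 via ϵ: add p7.
From p7 via ϵ: add p3.
No new states can be added; the closed set is {p1, p3, p5, p7, p9, p12}.

{p1, p3, p5, p7, p9, p12}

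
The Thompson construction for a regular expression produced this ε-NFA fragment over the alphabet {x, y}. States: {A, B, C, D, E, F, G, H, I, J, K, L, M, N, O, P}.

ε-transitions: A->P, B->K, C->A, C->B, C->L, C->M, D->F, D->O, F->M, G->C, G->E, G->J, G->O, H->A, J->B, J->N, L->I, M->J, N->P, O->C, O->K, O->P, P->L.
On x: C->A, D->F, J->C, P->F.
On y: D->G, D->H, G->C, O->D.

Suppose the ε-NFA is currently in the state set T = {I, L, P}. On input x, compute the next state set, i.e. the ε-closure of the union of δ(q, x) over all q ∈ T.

{B, F, I, J, K, L, M, N, P}

P on x → {F}.
No x-transition from I, L.
Union after reading x: {F}.
Now take the ε-closure:
From F via ε: add M.
From M via ε: add J.
From J via ε: add B, N.
From B via ε: add K.
From N via ε: add P.
From P via ε: add L.
From L via ε: add I.
No new states can be added; the closed set is {B, F, I, J, K, L, M, N, P}.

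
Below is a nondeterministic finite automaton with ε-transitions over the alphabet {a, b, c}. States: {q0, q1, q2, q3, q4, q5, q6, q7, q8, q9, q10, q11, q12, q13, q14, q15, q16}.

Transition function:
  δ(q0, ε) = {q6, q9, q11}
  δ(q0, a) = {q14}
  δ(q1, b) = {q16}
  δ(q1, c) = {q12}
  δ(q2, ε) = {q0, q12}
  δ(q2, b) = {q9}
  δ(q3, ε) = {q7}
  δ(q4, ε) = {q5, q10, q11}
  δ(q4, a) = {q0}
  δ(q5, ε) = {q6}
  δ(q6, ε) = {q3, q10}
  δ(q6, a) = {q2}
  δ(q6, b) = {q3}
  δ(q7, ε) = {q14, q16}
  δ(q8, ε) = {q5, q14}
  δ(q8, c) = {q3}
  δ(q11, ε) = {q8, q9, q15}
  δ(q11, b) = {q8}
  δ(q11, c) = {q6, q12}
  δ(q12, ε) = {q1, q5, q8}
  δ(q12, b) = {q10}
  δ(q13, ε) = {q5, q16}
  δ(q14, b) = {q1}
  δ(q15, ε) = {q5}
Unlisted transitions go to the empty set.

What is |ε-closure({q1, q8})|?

Start with {q1, q8}.
From q8 via ε: add q5, q14.
From q5 via ε: add q6.
From q6 via ε: add q3, q10.
From q3 via ε: add q7.
From q7 via ε: add q16.
ε-closure = {q1, q3, q5, q6, q7, q8, q10, q14, q16}, which has 9 states.

9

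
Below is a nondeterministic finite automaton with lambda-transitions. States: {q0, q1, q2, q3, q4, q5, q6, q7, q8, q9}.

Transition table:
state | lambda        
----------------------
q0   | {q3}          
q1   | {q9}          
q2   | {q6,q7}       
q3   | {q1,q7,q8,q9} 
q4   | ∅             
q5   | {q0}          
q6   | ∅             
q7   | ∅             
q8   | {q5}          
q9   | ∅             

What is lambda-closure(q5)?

{q0, q1, q3, q5, q7, q8, q9}

Start with {q5}.
From q5 via lambda: add q0.
From q0 via lambda: add q3.
From q3 via lambda: add q1, q7, q8, q9.
No new states can be added; the closed set is {q0, q1, q3, q5, q7, q8, q9}.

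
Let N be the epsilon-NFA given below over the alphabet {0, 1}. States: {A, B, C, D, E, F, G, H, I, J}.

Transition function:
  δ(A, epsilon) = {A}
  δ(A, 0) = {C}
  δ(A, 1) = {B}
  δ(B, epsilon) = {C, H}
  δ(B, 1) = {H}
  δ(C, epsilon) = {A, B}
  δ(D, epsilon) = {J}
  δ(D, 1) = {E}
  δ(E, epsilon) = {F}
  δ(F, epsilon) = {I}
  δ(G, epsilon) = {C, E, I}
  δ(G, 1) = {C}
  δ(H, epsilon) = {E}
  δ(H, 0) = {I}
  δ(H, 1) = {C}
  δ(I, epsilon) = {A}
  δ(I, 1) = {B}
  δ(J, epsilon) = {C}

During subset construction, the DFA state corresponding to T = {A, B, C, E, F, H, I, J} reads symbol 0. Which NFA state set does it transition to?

A on 0 → {C}.
H on 0 → {I}.
No 0-transition from B, C, E, F, I, J.
Union after reading 0: {C, I}.
Now take the epsilon-closure:
From C via epsilon: add A, B.
From B via epsilon: add H.
From H via epsilon: add E.
From E via epsilon: add F.
No new states can be added; the closed set is {A, B, C, E, F, H, I}.

{A, B, C, E, F, H, I}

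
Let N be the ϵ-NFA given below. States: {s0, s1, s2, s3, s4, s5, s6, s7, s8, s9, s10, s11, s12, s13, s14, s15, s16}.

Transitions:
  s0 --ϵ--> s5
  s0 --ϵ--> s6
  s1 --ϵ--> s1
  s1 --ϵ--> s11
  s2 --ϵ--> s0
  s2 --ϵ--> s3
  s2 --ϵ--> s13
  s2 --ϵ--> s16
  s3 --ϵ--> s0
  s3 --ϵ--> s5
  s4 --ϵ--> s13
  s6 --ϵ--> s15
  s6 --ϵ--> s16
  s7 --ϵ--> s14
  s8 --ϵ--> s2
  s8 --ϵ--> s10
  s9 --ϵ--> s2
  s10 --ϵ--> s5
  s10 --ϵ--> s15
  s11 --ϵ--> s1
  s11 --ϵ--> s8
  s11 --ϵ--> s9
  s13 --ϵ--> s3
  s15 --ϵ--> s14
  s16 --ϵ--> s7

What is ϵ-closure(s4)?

{s0, s3, s4, s5, s6, s7, s13, s14, s15, s16}

Start with {s4}.
From s4 via ϵ: add s13.
From s13 via ϵ: add s3.
From s3 via ϵ: add s0, s5.
From s0 via ϵ: add s6.
From s6 via ϵ: add s15, s16.
From s15 via ϵ: add s14.
From s16 via ϵ: add s7.
No new states can be added; the closed set is {s0, s3, s4, s5, s6, s7, s13, s14, s15, s16}.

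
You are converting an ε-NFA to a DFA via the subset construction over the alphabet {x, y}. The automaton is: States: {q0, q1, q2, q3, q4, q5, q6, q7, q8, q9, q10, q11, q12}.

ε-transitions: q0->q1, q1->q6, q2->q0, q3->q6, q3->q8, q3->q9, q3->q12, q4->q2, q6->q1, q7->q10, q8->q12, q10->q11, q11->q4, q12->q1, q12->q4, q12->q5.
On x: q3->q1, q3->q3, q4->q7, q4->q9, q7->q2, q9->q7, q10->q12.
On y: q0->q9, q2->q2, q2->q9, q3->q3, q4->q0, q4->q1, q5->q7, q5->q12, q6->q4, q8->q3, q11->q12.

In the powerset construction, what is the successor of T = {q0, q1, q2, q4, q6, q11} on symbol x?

q4 on x → {q7, q9}.
No x-transition from q0, q1, q2, q6, q11.
Union after reading x: {q7, q9}.
Now take the ε-closure:
From q7 via ε: add q10.
From q10 via ε: add q11.
From q11 via ε: add q4.
From q4 via ε: add q2.
From q2 via ε: add q0.
From q0 via ε: add q1.
From q1 via ε: add q6.
No new states can be added; the closed set is {q0, q1, q2, q4, q6, q7, q9, q10, q11}.

{q0, q1, q2, q4, q6, q7, q9, q10, q11}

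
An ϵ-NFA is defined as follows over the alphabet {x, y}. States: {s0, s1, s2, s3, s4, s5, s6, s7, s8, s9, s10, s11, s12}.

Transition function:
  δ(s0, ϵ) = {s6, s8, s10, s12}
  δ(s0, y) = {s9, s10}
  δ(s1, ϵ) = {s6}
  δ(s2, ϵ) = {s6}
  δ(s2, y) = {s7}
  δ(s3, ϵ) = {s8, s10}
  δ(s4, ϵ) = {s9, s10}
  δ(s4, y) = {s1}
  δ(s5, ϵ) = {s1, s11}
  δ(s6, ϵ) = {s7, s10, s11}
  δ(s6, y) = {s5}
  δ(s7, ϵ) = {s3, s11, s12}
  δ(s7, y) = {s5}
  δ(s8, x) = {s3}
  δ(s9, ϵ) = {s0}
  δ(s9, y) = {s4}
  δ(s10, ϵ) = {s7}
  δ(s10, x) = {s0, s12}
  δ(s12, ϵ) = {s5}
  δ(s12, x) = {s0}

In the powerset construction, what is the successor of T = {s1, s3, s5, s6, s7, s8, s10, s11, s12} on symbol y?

s6 on y → {s5}.
s7 on y → {s5}.
No y-transition from s1, s3, s5, s8, s10, s11, s12.
Union after reading y: {s5}.
Now take the ϵ-closure:
From s5 via ϵ: add s1, s11.
From s1 via ϵ: add s6.
From s6 via ϵ: add s7, s10.
From s7 via ϵ: add s3, s12.
From s3 via ϵ: add s8.
No new states can be added; the closed set is {s1, s3, s5, s6, s7, s8, s10, s11, s12}.

{s1, s3, s5, s6, s7, s8, s10, s11, s12}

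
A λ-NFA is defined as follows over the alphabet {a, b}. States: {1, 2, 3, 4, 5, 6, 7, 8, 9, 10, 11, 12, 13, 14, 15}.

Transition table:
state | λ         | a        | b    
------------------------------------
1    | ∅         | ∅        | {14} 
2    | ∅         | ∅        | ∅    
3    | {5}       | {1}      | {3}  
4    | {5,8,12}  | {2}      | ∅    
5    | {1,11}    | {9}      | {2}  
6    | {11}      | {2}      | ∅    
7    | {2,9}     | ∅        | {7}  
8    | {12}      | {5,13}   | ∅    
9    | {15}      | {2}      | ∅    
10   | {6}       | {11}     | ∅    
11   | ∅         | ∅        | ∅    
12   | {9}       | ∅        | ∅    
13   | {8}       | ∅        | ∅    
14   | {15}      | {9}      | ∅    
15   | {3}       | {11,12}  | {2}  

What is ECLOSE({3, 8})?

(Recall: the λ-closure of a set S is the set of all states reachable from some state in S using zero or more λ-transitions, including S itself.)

Start with {3, 8}.
From 3 via λ: add 5.
From 8 via λ: add 12.
From 5 via λ: add 1, 11.
From 12 via λ: add 9.
From 9 via λ: add 15.
No new states can be added; the closed set is {1, 3, 5, 8, 9, 11, 12, 15}.

{1, 3, 5, 8, 9, 11, 12, 15}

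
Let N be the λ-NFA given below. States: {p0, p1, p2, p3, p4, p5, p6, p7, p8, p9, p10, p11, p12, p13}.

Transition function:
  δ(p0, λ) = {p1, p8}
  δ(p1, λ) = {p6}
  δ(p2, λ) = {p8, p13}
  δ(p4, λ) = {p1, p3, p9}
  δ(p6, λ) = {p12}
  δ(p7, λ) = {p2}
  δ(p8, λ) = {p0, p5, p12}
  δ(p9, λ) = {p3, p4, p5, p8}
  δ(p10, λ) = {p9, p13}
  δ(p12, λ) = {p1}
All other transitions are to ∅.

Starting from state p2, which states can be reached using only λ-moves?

Start with {p2}.
From p2 via λ: add p8, p13.
From p8 via λ: add p0, p5, p12.
From p0 via λ: add p1.
From p1 via λ: add p6.
No new states can be added; the closed set is {p0, p1, p2, p5, p6, p8, p12, p13}.

{p0, p1, p2, p5, p6, p8, p12, p13}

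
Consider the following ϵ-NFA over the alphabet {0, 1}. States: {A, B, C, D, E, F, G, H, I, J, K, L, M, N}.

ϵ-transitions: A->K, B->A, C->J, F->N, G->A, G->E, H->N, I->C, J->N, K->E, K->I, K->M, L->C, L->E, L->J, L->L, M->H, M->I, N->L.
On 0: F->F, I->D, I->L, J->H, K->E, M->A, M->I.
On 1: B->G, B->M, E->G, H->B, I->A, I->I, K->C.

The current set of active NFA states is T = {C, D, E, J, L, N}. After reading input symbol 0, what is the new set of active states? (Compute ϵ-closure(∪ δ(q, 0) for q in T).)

{C, E, H, J, L, N}

J on 0 → {H}.
No 0-transition from C, D, E, L, N.
Union after reading 0: {H}.
Now take the ϵ-closure:
From H via ϵ: add N.
From N via ϵ: add L.
From L via ϵ: add C, E, J.
No new states can be added; the closed set is {C, E, H, J, L, N}.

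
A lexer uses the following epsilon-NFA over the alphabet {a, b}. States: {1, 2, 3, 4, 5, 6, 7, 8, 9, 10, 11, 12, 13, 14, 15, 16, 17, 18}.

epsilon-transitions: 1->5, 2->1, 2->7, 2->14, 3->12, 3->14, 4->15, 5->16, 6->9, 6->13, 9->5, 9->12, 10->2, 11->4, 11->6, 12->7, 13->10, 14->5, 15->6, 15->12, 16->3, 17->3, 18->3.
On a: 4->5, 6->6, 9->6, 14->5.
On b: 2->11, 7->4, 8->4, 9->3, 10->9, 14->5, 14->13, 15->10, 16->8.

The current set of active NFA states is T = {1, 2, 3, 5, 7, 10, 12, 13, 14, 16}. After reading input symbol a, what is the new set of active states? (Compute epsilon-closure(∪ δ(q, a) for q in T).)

14 on a → {5}.
No a-transition from 1, 2, 3, 5, 7, 10, 12, 13, 16.
Union after reading a: {5}.
Now take the epsilon-closure:
From 5 via epsilon: add 16.
From 16 via epsilon: add 3.
From 3 via epsilon: add 12, 14.
From 12 via epsilon: add 7.
No new states can be added; the closed set is {3, 5, 7, 12, 14, 16}.

{3, 5, 7, 12, 14, 16}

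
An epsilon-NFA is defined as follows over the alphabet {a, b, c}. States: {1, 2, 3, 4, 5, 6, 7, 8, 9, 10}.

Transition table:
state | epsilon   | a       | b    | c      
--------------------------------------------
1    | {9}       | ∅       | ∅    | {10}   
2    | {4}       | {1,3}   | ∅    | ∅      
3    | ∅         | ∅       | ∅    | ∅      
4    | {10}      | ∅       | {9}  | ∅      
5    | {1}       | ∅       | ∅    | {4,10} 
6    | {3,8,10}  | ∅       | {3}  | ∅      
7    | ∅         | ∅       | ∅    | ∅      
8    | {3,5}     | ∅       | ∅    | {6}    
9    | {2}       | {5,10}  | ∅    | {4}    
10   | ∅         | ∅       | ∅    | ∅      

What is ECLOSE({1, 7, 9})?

Start with {1, 7, 9}.
From 9 via epsilon: add 2.
From 2 via epsilon: add 4.
From 4 via epsilon: add 10.
No new states can be added; the closed set is {1, 2, 4, 7, 9, 10}.

{1, 2, 4, 7, 9, 10}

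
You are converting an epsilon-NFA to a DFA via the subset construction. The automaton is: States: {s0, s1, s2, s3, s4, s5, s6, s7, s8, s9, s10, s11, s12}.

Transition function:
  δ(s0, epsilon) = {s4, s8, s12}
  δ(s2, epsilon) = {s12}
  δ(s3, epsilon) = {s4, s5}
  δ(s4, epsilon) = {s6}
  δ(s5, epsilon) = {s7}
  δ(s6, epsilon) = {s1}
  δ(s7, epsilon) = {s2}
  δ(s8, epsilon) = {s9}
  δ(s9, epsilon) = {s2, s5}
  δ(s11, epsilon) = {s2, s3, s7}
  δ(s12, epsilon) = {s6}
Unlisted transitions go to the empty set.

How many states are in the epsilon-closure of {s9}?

Start with {s9}.
From s9 via epsilon: add s2, s5.
From s2 via epsilon: add s12.
From s5 via epsilon: add s7.
From s12 via epsilon: add s6.
From s6 via epsilon: add s1.
epsilon-closure = {s1, s2, s5, s6, s7, s9, s12}, which has 7 states.

7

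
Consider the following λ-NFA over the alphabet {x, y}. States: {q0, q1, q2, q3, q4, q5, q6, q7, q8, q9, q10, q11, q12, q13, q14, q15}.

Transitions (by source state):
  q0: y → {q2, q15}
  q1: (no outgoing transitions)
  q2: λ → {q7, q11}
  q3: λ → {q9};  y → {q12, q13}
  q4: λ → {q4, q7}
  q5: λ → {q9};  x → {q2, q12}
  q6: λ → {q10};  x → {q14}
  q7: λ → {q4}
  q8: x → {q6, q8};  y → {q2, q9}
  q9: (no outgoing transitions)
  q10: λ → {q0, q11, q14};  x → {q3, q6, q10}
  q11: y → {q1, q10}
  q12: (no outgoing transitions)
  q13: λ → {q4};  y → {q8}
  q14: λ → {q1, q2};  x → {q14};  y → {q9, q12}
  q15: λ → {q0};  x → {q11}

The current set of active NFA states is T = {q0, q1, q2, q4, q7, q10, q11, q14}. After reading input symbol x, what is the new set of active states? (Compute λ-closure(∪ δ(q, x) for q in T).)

q10 on x → {q3, q6, q10}.
q14 on x → {q14}.
No x-transition from q0, q1, q2, q4, q7, q11.
Union after reading x: {q3, q6, q10, q14}.
Now take the λ-closure:
From q3 via λ: add q9.
From q10 via λ: add q0, q11.
From q14 via λ: add q1, q2.
From q2 via λ: add q7.
From q7 via λ: add q4.
No new states can be added; the closed set is {q0, q1, q2, q3, q4, q6, q7, q9, q10, q11, q14}.

{q0, q1, q2, q3, q4, q6, q7, q9, q10, q11, q14}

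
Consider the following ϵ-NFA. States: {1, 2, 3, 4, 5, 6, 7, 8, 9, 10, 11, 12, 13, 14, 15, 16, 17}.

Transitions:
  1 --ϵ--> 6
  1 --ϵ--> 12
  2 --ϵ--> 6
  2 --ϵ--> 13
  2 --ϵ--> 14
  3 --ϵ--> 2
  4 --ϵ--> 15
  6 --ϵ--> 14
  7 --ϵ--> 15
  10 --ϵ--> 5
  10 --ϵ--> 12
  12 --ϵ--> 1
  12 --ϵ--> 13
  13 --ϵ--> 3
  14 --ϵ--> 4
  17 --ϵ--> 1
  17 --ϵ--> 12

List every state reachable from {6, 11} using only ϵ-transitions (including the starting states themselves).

Start with {6, 11}.
From 6 via ϵ: add 14.
From 14 via ϵ: add 4.
From 4 via ϵ: add 15.
No new states can be added; the closed set is {4, 6, 11, 14, 15}.

{4, 6, 11, 14, 15}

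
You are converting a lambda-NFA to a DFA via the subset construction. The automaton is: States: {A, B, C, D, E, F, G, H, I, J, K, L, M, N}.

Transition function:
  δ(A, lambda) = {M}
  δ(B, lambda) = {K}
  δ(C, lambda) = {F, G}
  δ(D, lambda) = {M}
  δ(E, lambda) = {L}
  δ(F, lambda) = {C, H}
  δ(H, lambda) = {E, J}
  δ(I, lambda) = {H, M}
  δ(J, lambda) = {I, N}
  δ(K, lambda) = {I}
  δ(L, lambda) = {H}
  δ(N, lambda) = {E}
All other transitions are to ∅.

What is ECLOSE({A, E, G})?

Start with {A, E, G}.
From A via lambda: add M.
From E via lambda: add L.
From L via lambda: add H.
From H via lambda: add J.
From J via lambda: add I, N.
No new states can be added; the closed set is {A, E, G, H, I, J, L, M, N}.

{A, E, G, H, I, J, L, M, N}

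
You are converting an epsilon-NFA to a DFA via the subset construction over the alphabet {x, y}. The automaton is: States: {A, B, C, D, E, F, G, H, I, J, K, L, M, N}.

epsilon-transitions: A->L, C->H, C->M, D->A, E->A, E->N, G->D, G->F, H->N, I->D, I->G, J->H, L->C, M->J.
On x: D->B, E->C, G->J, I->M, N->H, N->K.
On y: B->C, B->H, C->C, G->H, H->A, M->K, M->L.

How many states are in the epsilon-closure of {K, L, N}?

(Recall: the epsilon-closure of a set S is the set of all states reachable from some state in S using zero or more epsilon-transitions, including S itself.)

7

Start with {K, L, N}.
From L via epsilon: add C.
From C via epsilon: add H, M.
From M via epsilon: add J.
epsilon-closure = {C, H, J, K, L, M, N}, which has 7 states.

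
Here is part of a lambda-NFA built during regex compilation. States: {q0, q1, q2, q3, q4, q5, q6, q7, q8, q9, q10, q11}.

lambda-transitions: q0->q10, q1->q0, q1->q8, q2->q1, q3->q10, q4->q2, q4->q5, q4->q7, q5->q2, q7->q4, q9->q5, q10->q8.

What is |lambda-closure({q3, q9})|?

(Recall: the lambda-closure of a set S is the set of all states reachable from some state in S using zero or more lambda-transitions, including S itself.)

8

Start with {q3, q9}.
From q3 via lambda: add q10.
From q9 via lambda: add q5.
From q5 via lambda: add q2.
From q10 via lambda: add q8.
From q2 via lambda: add q1.
From q1 via lambda: add q0.
lambda-closure = {q0, q1, q2, q3, q5, q8, q9, q10}, which has 8 states.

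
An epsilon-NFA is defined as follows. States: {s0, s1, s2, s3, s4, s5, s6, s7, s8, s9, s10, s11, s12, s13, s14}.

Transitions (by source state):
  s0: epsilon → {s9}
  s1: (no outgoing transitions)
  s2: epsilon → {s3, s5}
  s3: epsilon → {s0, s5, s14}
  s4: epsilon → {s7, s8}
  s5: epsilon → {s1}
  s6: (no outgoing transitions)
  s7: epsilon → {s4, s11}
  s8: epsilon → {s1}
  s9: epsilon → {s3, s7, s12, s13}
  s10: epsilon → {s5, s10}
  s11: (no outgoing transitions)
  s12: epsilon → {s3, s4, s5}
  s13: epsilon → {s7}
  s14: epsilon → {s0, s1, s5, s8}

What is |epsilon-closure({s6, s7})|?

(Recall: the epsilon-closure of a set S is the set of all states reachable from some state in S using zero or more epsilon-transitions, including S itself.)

6

Start with {s6, s7}.
From s7 via epsilon: add s4, s11.
From s4 via epsilon: add s8.
From s8 via epsilon: add s1.
epsilon-closure = {s1, s4, s6, s7, s8, s11}, which has 6 states.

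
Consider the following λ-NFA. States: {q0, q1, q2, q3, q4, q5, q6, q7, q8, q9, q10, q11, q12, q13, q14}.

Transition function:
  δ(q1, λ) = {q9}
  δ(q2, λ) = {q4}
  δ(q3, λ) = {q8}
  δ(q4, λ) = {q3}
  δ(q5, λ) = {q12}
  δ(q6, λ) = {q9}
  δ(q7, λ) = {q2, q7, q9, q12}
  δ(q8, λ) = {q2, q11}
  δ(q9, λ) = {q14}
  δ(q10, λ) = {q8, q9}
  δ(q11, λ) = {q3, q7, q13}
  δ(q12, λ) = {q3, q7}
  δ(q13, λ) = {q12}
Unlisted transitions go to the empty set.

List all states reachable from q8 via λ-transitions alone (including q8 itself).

Start with {q8}.
From q8 via λ: add q2, q11.
From q2 via λ: add q4.
From q11 via λ: add q3, q7, q13.
From q7 via λ: add q9, q12.
From q9 via λ: add q14.
No new states can be added; the closed set is {q2, q3, q4, q7, q8, q9, q11, q12, q13, q14}.

{q2, q3, q4, q7, q8, q9, q11, q12, q13, q14}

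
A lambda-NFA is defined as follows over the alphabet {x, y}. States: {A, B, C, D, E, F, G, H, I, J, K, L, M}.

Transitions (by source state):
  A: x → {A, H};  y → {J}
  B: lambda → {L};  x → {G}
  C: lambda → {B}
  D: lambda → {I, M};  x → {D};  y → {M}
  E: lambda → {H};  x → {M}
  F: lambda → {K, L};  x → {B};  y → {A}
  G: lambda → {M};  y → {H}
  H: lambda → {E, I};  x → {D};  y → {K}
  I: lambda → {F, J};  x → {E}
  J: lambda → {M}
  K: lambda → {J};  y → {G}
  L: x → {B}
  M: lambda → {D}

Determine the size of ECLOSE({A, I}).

Start with {A, I}.
From I via lambda: add F, J.
From F via lambda: add K, L.
From J via lambda: add M.
From M via lambda: add D.
lambda-closure = {A, D, F, I, J, K, L, M}, which has 8 states.

8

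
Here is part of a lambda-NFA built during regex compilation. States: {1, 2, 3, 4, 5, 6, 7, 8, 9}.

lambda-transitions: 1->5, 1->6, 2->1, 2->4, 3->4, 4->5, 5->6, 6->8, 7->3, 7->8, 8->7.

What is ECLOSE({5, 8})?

{3, 4, 5, 6, 7, 8}

Start with {5, 8}.
From 5 via lambda: add 6.
From 8 via lambda: add 7.
From 7 via lambda: add 3.
From 3 via lambda: add 4.
No new states can be added; the closed set is {3, 4, 5, 6, 7, 8}.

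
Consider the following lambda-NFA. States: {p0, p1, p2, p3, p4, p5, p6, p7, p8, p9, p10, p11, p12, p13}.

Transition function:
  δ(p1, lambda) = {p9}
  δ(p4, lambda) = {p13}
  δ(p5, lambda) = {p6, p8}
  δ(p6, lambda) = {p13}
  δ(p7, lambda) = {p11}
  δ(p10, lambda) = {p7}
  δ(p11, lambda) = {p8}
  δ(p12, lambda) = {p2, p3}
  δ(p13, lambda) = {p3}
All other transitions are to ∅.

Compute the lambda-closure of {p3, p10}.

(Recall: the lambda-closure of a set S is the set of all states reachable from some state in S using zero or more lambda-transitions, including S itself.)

{p3, p7, p8, p10, p11}

Start with {p3, p10}.
From p10 via lambda: add p7.
From p7 via lambda: add p11.
From p11 via lambda: add p8.
No new states can be added; the closed set is {p3, p7, p8, p10, p11}.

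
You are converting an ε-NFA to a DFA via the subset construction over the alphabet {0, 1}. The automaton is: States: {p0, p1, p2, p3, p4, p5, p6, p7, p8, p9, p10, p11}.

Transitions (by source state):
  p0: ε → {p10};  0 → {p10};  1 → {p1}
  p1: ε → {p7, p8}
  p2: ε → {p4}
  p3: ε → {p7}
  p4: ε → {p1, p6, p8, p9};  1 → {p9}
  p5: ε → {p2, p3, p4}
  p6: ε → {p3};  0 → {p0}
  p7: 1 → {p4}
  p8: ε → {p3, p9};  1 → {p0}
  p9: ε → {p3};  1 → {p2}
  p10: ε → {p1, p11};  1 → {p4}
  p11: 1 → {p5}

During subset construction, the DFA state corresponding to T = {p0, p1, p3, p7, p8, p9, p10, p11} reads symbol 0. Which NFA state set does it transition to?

{p1, p3, p7, p8, p9, p10, p11}

p0 on 0 → {p10}.
No 0-transition from p1, p3, p7, p8, p9, p10, p11.
Union after reading 0: {p10}.
Now take the ε-closure:
From p10 via ε: add p1, p11.
From p1 via ε: add p7, p8.
From p8 via ε: add p3, p9.
No new states can be added; the closed set is {p1, p3, p7, p8, p9, p10, p11}.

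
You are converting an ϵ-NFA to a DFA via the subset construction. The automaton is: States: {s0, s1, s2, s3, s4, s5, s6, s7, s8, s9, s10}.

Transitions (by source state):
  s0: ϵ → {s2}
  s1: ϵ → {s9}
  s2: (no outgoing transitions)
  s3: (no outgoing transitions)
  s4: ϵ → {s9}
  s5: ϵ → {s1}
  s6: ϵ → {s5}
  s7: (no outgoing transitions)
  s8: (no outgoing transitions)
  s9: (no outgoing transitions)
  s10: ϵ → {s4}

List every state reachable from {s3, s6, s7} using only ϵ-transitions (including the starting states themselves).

Start with {s3, s6, s7}.
From s6 via ϵ: add s5.
From s5 via ϵ: add s1.
From s1 via ϵ: add s9.
No new states can be added; the closed set is {s1, s3, s5, s6, s7, s9}.

{s1, s3, s5, s6, s7, s9}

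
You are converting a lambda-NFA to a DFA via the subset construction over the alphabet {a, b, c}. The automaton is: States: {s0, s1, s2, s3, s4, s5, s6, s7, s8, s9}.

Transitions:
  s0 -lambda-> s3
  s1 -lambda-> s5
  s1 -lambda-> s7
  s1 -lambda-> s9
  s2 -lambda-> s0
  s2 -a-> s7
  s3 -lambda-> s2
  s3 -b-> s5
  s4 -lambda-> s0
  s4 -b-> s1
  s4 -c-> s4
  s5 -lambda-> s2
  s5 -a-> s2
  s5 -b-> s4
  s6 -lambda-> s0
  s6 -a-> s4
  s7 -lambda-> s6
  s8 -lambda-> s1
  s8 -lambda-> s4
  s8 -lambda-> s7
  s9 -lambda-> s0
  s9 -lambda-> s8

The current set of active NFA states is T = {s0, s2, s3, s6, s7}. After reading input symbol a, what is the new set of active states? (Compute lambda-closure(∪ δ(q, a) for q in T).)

s2 on a → {s7}.
s6 on a → {s4}.
No a-transition from s0, s3, s7.
Union after reading a: {s4, s7}.
Now take the lambda-closure:
From s4 via lambda: add s0.
From s7 via lambda: add s6.
From s0 via lambda: add s3.
From s3 via lambda: add s2.
No new states can be added; the closed set is {s0, s2, s3, s4, s6, s7}.

{s0, s2, s3, s4, s6, s7}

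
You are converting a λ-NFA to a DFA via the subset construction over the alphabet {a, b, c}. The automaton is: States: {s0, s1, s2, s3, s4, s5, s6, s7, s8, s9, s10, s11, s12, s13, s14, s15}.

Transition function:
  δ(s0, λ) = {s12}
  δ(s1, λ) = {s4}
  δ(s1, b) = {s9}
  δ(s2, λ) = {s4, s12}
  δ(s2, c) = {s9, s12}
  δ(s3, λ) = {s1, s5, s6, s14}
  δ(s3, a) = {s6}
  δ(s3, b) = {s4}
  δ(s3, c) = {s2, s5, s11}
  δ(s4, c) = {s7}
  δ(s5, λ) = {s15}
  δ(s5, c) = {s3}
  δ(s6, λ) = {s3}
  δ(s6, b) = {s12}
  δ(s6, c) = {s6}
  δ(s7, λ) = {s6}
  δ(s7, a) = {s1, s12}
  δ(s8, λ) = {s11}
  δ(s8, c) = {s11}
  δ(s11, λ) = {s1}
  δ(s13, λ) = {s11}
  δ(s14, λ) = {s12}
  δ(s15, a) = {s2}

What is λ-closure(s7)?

{s1, s3, s4, s5, s6, s7, s12, s14, s15}

Start with {s7}.
From s7 via λ: add s6.
From s6 via λ: add s3.
From s3 via λ: add s1, s5, s14.
From s1 via λ: add s4.
From s5 via λ: add s15.
From s14 via λ: add s12.
No new states can be added; the closed set is {s1, s3, s4, s5, s6, s7, s12, s14, s15}.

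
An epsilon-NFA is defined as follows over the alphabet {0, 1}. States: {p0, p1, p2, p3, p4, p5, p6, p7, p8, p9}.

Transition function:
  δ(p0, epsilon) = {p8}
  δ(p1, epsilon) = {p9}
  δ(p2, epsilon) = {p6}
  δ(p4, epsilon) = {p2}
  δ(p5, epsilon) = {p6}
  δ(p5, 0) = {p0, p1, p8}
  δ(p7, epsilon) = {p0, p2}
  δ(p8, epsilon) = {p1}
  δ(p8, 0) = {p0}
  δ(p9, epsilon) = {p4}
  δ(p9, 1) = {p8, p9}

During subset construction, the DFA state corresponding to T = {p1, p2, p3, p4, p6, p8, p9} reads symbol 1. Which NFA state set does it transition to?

p9 on 1 → {p8, p9}.
No 1-transition from p1, p2, p3, p4, p6, p8.
Union after reading 1: {p8, p9}.
Now take the epsilon-closure:
From p8 via epsilon: add p1.
From p9 via epsilon: add p4.
From p4 via epsilon: add p2.
From p2 via epsilon: add p6.
No new states can be added; the closed set is {p1, p2, p4, p6, p8, p9}.

{p1, p2, p4, p6, p8, p9}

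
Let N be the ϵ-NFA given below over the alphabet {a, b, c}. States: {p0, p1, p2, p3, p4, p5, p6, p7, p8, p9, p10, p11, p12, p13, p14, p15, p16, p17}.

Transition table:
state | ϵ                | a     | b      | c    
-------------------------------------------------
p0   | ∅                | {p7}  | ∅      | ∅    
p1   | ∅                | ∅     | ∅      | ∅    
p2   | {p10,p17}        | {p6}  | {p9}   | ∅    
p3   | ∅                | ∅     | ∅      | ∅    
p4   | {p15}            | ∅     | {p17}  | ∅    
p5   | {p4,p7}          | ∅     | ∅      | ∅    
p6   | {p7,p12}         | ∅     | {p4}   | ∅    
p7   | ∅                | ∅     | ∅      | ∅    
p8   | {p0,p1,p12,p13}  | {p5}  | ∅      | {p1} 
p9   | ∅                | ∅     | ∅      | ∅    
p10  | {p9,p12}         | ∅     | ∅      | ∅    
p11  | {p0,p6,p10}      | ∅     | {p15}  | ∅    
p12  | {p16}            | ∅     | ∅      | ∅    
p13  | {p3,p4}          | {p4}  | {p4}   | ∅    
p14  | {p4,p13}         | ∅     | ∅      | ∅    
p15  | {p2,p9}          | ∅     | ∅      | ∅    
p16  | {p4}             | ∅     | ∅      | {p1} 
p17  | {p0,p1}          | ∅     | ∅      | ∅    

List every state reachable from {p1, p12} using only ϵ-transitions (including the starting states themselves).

{p0, p1, p2, p4, p9, p10, p12, p15, p16, p17}

Start with {p1, p12}.
From p12 via ϵ: add p16.
From p16 via ϵ: add p4.
From p4 via ϵ: add p15.
From p15 via ϵ: add p2, p9.
From p2 via ϵ: add p10, p17.
From p17 via ϵ: add p0.
No new states can be added; the closed set is {p0, p1, p2, p4, p9, p10, p12, p15, p16, p17}.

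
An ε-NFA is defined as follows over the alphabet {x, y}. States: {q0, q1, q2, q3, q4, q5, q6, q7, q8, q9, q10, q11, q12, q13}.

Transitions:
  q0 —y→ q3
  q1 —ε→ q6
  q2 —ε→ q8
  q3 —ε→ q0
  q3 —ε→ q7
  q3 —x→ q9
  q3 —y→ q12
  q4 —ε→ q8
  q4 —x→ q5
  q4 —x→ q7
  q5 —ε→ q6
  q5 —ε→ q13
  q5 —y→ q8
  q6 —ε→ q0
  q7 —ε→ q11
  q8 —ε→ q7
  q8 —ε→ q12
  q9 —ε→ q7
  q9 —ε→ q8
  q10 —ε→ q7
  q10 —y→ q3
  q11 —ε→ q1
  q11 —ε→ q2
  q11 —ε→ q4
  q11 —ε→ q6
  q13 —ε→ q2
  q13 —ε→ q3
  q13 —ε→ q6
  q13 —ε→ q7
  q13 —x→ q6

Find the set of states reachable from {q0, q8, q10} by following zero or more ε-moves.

{q0, q1, q2, q4, q6, q7, q8, q10, q11, q12}

Start with {q0, q8, q10}.
From q8 via ε: add q7, q12.
From q7 via ε: add q11.
From q11 via ε: add q1, q2, q4, q6.
No new states can be added; the closed set is {q0, q1, q2, q4, q6, q7, q8, q10, q11, q12}.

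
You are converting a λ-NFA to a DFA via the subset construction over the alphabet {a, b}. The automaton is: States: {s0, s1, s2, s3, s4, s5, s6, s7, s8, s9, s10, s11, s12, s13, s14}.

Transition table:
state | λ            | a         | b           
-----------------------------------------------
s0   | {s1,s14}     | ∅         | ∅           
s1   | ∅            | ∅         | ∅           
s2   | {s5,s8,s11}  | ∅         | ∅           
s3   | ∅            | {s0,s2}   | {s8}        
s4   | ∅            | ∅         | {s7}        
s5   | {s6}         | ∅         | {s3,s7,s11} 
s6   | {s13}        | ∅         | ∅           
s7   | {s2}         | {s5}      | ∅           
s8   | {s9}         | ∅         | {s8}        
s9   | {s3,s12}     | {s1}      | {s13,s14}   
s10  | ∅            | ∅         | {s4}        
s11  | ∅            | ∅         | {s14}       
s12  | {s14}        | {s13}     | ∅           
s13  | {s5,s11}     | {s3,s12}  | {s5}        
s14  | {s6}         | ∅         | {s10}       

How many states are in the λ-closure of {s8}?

9

Start with {s8}.
From s8 via λ: add s9.
From s9 via λ: add s3, s12.
From s12 via λ: add s14.
From s14 via λ: add s6.
From s6 via λ: add s13.
From s13 via λ: add s5, s11.
λ-closure = {s3, s5, s6, s8, s9, s11, s12, s13, s14}, which has 9 states.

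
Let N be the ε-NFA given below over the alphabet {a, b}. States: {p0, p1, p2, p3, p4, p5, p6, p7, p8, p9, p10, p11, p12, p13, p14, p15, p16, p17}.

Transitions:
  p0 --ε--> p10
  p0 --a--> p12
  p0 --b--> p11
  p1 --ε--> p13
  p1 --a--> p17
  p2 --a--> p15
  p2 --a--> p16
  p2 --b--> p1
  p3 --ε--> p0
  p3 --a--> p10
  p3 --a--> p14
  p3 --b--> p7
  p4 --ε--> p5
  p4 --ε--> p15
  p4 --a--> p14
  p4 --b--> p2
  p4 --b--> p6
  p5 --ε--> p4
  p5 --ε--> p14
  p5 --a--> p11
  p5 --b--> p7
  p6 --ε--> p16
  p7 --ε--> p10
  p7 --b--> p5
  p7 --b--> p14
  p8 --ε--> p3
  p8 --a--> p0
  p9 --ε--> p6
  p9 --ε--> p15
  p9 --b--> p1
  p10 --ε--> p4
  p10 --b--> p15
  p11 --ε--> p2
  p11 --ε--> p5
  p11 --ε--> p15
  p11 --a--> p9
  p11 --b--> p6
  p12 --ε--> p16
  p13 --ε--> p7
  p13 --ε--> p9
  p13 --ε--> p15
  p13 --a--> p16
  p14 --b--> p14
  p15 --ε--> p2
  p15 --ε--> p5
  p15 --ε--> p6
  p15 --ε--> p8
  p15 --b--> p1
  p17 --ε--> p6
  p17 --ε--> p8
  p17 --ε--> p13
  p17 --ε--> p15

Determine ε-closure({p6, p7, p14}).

{p0, p2, p3, p4, p5, p6, p7, p8, p10, p14, p15, p16}

Start with {p6, p7, p14}.
From p6 via ε: add p16.
From p7 via ε: add p10.
From p10 via ε: add p4.
From p4 via ε: add p5, p15.
From p15 via ε: add p2, p8.
From p8 via ε: add p3.
From p3 via ε: add p0.
No new states can be added; the closed set is {p0, p2, p3, p4, p5, p6, p7, p8, p10, p14, p15, p16}.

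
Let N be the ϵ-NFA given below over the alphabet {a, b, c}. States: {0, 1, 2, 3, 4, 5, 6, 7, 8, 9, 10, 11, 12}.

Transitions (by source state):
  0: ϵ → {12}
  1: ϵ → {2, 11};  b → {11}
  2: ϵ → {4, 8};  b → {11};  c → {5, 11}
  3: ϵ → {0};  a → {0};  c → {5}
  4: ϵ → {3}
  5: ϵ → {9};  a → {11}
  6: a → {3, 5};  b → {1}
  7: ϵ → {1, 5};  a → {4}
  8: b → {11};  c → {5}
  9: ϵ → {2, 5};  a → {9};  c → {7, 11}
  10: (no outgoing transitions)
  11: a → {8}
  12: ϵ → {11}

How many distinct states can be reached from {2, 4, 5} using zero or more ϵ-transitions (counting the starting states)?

Start with {2, 4, 5}.
From 2 via ϵ: add 8.
From 4 via ϵ: add 3.
From 5 via ϵ: add 9.
From 3 via ϵ: add 0.
From 0 via ϵ: add 12.
From 12 via ϵ: add 11.
ϵ-closure = {0, 2, 3, 4, 5, 8, 9, 11, 12}, which has 9 states.

9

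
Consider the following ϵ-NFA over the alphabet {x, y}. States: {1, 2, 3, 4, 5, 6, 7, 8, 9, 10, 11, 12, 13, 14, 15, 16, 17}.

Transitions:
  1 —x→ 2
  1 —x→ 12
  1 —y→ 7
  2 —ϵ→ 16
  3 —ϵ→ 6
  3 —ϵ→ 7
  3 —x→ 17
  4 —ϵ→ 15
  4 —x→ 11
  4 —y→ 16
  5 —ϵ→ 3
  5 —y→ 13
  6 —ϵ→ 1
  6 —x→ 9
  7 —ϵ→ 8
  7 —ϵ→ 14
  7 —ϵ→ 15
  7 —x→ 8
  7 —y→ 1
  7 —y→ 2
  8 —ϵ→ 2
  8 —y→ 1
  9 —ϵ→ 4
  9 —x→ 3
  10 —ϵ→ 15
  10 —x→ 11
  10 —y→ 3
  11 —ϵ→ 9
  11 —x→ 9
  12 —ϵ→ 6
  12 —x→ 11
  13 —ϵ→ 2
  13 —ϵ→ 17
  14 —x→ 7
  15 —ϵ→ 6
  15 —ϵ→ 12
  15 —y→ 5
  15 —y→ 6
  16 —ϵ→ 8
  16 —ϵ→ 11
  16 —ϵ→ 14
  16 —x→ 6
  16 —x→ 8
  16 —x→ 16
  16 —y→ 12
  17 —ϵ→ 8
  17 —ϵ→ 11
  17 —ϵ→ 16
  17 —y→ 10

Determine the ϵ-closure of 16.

Start with {16}.
From 16 via ϵ: add 8, 11, 14.
From 8 via ϵ: add 2.
From 11 via ϵ: add 9.
From 9 via ϵ: add 4.
From 4 via ϵ: add 15.
From 15 via ϵ: add 6, 12.
From 6 via ϵ: add 1.
No new states can be added; the closed set is {1, 2, 4, 6, 8, 9, 11, 12, 14, 15, 16}.

{1, 2, 4, 6, 8, 9, 11, 12, 14, 15, 16}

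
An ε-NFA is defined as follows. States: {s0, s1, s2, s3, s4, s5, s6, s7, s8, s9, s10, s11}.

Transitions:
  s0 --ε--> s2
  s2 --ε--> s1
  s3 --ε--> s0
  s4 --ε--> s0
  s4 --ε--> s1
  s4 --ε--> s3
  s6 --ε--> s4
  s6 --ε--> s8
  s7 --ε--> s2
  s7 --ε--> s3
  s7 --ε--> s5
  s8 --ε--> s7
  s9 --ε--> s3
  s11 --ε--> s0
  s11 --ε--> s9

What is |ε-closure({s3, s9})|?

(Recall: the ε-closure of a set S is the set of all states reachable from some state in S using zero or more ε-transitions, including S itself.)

5

Start with {s3, s9}.
From s3 via ε: add s0.
From s0 via ε: add s2.
From s2 via ε: add s1.
ε-closure = {s0, s1, s2, s3, s9}, which has 5 states.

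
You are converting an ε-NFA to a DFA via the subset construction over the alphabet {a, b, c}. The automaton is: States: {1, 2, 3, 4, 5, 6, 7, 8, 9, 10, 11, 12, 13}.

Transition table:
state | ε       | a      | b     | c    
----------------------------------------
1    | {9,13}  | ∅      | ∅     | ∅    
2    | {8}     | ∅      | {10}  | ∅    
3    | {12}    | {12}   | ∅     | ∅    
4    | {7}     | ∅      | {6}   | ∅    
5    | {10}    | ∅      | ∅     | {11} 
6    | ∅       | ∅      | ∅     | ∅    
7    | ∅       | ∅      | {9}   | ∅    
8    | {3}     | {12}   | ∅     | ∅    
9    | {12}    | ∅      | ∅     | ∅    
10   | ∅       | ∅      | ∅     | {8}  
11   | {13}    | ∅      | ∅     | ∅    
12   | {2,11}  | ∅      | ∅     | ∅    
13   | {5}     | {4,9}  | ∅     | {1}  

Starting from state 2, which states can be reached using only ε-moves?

{2, 3, 5, 8, 10, 11, 12, 13}

Start with {2}.
From 2 via ε: add 8.
From 8 via ε: add 3.
From 3 via ε: add 12.
From 12 via ε: add 11.
From 11 via ε: add 13.
From 13 via ε: add 5.
From 5 via ε: add 10.
No new states can be added; the closed set is {2, 3, 5, 8, 10, 11, 12, 13}.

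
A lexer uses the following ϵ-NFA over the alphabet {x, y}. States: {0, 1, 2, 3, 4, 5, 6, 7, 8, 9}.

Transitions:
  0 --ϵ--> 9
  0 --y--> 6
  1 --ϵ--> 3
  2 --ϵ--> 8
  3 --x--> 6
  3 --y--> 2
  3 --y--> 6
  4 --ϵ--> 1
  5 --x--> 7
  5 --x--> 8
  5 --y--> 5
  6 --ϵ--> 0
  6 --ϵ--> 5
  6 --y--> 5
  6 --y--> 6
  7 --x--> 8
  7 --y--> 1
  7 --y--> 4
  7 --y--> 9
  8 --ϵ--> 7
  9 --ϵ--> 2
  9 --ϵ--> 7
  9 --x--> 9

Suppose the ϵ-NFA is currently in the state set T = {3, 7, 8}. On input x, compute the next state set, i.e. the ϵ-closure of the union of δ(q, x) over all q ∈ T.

{0, 2, 5, 6, 7, 8, 9}

3 on x → {6}.
7 on x → {8}.
No x-transition from 8.
Union after reading x: {6, 8}.
Now take the ϵ-closure:
From 6 via ϵ: add 0, 5.
From 8 via ϵ: add 7.
From 0 via ϵ: add 9.
From 9 via ϵ: add 2.
No new states can be added; the closed set is {0, 2, 5, 6, 7, 8, 9}.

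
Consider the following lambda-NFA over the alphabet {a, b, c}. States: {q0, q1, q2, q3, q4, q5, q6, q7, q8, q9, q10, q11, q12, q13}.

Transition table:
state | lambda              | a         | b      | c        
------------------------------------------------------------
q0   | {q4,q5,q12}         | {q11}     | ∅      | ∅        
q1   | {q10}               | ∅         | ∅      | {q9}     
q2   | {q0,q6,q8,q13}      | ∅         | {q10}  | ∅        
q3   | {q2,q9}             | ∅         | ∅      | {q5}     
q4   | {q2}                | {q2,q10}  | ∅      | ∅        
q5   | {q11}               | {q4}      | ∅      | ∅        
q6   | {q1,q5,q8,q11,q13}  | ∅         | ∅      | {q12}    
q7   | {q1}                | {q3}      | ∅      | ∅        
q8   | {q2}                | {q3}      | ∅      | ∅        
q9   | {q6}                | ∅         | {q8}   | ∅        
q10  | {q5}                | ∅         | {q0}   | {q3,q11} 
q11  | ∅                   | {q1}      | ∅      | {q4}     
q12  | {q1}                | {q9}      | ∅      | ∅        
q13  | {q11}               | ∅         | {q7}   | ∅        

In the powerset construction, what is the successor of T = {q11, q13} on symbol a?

{q1, q5, q10, q11}

q11 on a → {q1}.
No a-transition from q13.
Union after reading a: {q1}.
Now take the lambda-closure:
From q1 via lambda: add q10.
From q10 via lambda: add q5.
From q5 via lambda: add q11.
No new states can be added; the closed set is {q1, q5, q10, q11}.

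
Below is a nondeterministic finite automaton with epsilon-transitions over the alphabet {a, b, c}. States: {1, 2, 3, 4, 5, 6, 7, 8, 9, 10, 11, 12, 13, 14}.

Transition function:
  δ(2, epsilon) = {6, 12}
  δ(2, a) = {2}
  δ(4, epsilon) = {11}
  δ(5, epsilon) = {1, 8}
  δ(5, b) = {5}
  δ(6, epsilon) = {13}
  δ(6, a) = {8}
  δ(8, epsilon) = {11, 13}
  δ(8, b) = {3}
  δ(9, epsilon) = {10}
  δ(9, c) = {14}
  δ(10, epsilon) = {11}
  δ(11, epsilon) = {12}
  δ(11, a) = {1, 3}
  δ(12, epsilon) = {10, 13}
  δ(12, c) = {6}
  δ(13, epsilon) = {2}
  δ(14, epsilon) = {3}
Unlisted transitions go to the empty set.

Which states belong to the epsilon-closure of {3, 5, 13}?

{1, 2, 3, 5, 6, 8, 10, 11, 12, 13}

Start with {3, 5, 13}.
From 5 via epsilon: add 1, 8.
From 13 via epsilon: add 2.
From 2 via epsilon: add 6, 12.
From 8 via epsilon: add 11.
From 12 via epsilon: add 10.
No new states can be added; the closed set is {1, 2, 3, 5, 6, 8, 10, 11, 12, 13}.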